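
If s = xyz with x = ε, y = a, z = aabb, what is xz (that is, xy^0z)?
aabb

Given x = '', y = 'a', z = 'aabb' and i = 0:

xy^0z = x + y·y·...·y (0 times) + z
       = '' + 'a'^0 + 'aabb'
       = '' + '' + 'aabb'
       = 'aabb'

The pumped string is 'aabb' with length 4.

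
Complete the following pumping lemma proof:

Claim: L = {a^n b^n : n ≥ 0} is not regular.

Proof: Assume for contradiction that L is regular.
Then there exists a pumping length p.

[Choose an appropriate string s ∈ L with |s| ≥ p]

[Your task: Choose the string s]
s = a^p b^p

This string is in L (has equal a's and b's) and has length 2p ≥ p.
Any decomposition xyz with |xy| ≤ p means y consists only of a's,
so pumping will unbalance the counts.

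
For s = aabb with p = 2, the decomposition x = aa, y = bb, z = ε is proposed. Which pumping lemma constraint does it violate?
Violated: |xy| ≤ p

The decomposition x = aa, y = bb, z = ε for s = aabb with p = 2
violates the constraint: |xy| ≤ p

|xy| = |aabb| = 4 > 2 = p. The decomposition puts too many characters in xy.

Pumping lemma constraints:
1. xyz = s (decomposition is valid)
2. |xy| ≤ p
3. |y| > 0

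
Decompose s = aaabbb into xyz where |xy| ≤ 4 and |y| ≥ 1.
x = 'aa', y = 'a', z = 'bbb'

For s = aaabbb and p = 4, one valid decomposition is:
- x = 'aa' (length 2)
- y = 'a' (length 1)
- z = 'bbb' (length 3)

Verification:
- xyz = 'aa' + 'a' + 'bbb' = aaabbb ✓
- |xy| = 3 ≤ 4 ✓
- |y| = 1 > 0 ✓

All pumping lemma constraints are satisfied.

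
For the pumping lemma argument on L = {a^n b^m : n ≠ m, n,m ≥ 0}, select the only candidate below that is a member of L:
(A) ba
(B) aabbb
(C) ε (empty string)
(B) aabbb

The pumping lemma is applied to a string s that lies in L, so first check membership of each option:
- (A) ba has an a after a b, so it is not of the form a^n b^m and is not in L ✗
- (B) aabbb = a^2 b^3 with 2 ≠ 3, so it is in L ✓
- (C) ε = a^0 b^0 has n = m = 0, so it is not in L ✗

Only (B) aabbb is in L, so it is the only candidate that could play the role of s.
(In a complete proof one picks s in terms of the pumping length p so that |s| ≥ p is guaranteed; a fixed string like aabbb illustrates the shape of such an s.)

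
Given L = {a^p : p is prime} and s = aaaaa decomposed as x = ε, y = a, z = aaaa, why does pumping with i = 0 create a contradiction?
xy⁰z = aaaa ∉ L

Pumping with i = 0 replaces y = a by y⁰ = ε:
- Original: s = xyz = aaaaa; aaaaa has length 5, which is prime, so it is in L
- Pumped: xy⁰z = ε · ε · aaaa = aaaa
- aaaa has length 4 = 2 × 2, which is not prime, so it is not in L

The pumping lemma would require xy⁰z ∈ L, so this decomposition yields a contradiction.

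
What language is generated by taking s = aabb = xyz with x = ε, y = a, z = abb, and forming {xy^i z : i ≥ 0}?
{xy^i z : i ≥ 0} = {a^(i+1) b^2 : i ≥ 0} = {abb, aabb, aaabb, ...}

With x = ε, y = a, z = abb: Starting with aabb and pumping the first 'a' (z = abb keeps the second 'a'), we get strings with i+1 a's followed by 2 b's for i = 0, 1, 2, ...; note bb is not produced because z always contributes one a.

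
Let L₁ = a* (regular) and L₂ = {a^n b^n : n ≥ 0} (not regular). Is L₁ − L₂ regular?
Yes — L₁ − L₂ is regular.

The only string of a* that lies in {a^n b^n} is ε, so L₁ − L₂ = a* − {ε} = a⁺ = aa*, which is regular.

Note that the bare facts "L₁ regular, L₂ non-regular" do not settle the question by themselves: the closure of regular languages under ∪, ∩, complement and difference applies only when BOTH operands are regular. With a non-regular operand the result can come out regular or non-regular depending on the specific languages, so one has to work out L₁ − L₂ for this particular pair, as above.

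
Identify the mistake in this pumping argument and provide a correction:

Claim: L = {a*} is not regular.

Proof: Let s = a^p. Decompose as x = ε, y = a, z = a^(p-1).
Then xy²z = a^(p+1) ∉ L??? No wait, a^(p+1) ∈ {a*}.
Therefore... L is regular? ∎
Error: The proof attempts to show a*  is not regular, but a* IS regular!

Correction: a* is a regular language (recognized by a simple DFA with one accepting state and self-loop on 'a'). The pumping lemma can only prove non-regularity, not regularity. For regular languages, pumping always works.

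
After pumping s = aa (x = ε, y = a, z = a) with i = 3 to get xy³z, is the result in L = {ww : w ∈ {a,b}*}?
Yes

xy³z = ε · aaa · a = aaaa.
aaaa splits into halves aa · aa, which are equal, so it is in L (w = aa).
(A single pumped string landing in L is not a contradiction by itself; a non-regularity proof needs some i for which xy^i z ∉ L, for every admissible decomposition.)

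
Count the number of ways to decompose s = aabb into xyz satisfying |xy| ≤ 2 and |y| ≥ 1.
3

For s = 'aabb' with pumping length p = 2:

Constraints: |xy| ≤ 2, |y| > 0

Valid decompositions (|xy| ≤ p, |y| ≥ 1):
  • x='', y='a', z='abb'
  • x='a', y='a', z='bb'
  • x='', y='aa', z='bb'

Total count: 3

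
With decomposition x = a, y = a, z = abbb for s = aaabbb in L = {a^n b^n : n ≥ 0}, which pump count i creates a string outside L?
i = 3

xy³z = a · aaa · abbb = aaaaabbb; aaaaabbb has 5 a's and 3 b's; 5 ≠ 3, so it is not in L.
(Other choices also work, e.g. i = 0, 2; only i = 1 is guaranteed to stay in L since xy¹z = s.)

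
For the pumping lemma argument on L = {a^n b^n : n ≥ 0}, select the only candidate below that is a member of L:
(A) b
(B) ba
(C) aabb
(C) aabb

The pumping lemma is applied to a string s that lies in L, so first check membership of each option:
- (A) b has 0 a's and 1 b's; 0 ≠ 1, so it is not in L ✗
- (B) ba has an a after a b, so it is not of the form a^n b^n and is not in L ✗
- (C) aabb = a^2 b^2 has equal counts (2 = 2), so it is in L ✓

Only (C) aabb is in L, so it is the only candidate that could play the role of s.
(In a complete proof one picks s in terms of the pumping length p so that |s| ≥ p is guaranteed; a fixed string like aabb illustrates the shape of such an s.)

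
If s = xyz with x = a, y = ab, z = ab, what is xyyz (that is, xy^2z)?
aababab

Given x = 'a', y = 'ab', z = 'ab' and i = 2:

xy^2z = x + y·y·...·y (2 times) + z
       = 'a' + 'ab'^2 + 'ab'
       = 'a' + 'abab' + 'ab'
       = 'aababab'

The pumped string is 'aababab' with length 7.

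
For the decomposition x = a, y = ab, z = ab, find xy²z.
aababab

Given x = 'a', y = 'ab', z = 'ab' and i = 2:

xy^2z = x + y·y·...·y (2 times) + z
       = 'a' + 'ab'^2 + 'ab'
       = 'a' + 'abab' + 'ab'
       = 'aababab'

The pumped string is 'aababab' with length 7.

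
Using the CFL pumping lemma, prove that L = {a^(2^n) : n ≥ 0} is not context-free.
Assume for contradiction that L is context-free, and let p ≥ 1 be the pumping length given by the pumping lemma for CFLs.
Choose s = a^(2^p). Then s ∈ L and |s| = 2^p ≥ p.
By the CFL pumping lemma, s = uvxyz for some u, v, x, y, z with |vxy| ≤ p, |vy| ≥ 1, and uv^i xy^i z ∈ L for every i ≥ 0.
All symbols are a's, so only lengths matter: let k = |vy|, with 1 ≤ k ≤ |vxy| ≤ p < 2^p.

Take i = 2: |uv²xy²z| = 2^p + k, and 2^p < 2^p + k < 2^p + 2^p = 2^(p+1).
So the length lies strictly between consecutive powers of two and is not a power of 2; uv²xy²z ∉ L.

This contradicts the CFL pumping lemma, which requires uv^i xy^i z ∈ L for all i ≥ 0.
Hence L = {a^(2^n) : n ≥ 0} is not context-free. ∎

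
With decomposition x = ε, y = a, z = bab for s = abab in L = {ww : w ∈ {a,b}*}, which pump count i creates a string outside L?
i = 0

xy⁰z = ε · ε · bab = bab; bab has odd length 3, so it cannot be written as ww and is not in L.
(Other choices also work, e.g. i = 2, 3; only i = 1 is guaranteed to stay in L since xy¹z = s.)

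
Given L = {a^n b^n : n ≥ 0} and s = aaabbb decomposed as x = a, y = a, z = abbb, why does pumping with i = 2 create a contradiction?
xy²z = aaaabbb ∉ L

Pumping with i = 2 replaces y = a by y² = aa:
- Original: s = xyz = aaabbb; aaabbb = a^3 b^3 has equal counts (3 = 3), so it is in L
- Pumped: xy²z = a · aa · abbb = aaaabbb
- aaaabbb has 4 a's and 3 b's; 4 ≠ 3, so it is not in L

The pumping lemma would require xy²z ∈ L, so this decomposition yields a contradiction.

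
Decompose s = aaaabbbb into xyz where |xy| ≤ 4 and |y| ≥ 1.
x = 'a', y = 'aa', z = 'abbbb'

For s = aaaabbbb and p = 4, one valid decomposition is:
- x = 'a' (length 1)
- y = 'aa' (length 2)
- z = 'abbbb' (length 5)

Verification:
- xyz = 'a' + 'aa' + 'abbbb' = aaaabbbb ✓
- |xy| = 3 ≤ 4 ✓
- |y| = 2 > 0 ✓

All pumping lemma constraints are satisfied.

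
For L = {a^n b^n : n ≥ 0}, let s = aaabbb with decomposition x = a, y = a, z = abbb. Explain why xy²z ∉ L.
xy²z = aaaabbb ∉ L

Pumping with i = 2 replaces y = a by y² = aa:
- Original: s = xyz = aaabbb; aaabbb = a^3 b^3 has equal counts (3 = 3), so it is in L
- Pumped: xy²z = a · aa · abbb = aaaabbb
- aaaabbb has 4 a's and 3 b's; 4 ≠ 3, so it is not in L

The pumping lemma would require xy²z ∈ L, so this decomposition yields a contradiction.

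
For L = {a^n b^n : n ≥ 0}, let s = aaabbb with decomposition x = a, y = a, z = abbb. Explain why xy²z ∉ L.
xy²z = aaaabbb ∉ L

Pumping with i = 2 replaces y = a by y² = aa:
- Original: s = xyz = aaabbb; aaabbb = a^3 b^3 has equal counts (3 = 3), so it is in L
- Pumped: xy²z = a · aa · abbb = aaaabbb
- aaaabbb has 4 a's and 3 b's; 4 ≠ 3, so it is not in L

The pumping lemma would require xy²z ∈ L, so this decomposition yields a contradiction.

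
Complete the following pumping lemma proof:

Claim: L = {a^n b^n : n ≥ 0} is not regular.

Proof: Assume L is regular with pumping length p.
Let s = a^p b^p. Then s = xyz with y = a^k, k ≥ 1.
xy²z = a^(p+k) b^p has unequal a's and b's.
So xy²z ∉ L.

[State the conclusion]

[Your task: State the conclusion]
This contradicts the pumping lemma for regular languages,
which guarantees xy^i z ∈ L for all i ≥ 0.

Since our assumption that L is regular leads to a contradiction,
we conclude that L = {a^n b^n : n ≥ 0} is NOT regular. ∎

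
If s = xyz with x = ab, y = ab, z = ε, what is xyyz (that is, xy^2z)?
ababab

Given x = 'ab', y = 'ab', z = '' and i = 2:

xy^2z = x + y·y·...·y (2 times) + z
       = 'ab' + 'ab'^2 + ''
       = 'ab' + 'abab' + ''
       = 'ababab'

The pumped string is 'ababab' with length 6.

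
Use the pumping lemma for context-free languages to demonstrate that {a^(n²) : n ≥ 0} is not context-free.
Assume for contradiction that L is context-free, and let p ≥ 1 be the pumping length given by the pumping lemma for CFLs.
Choose s = a^(p²). Then s ∈ L and |s| = p² ≥ p.
By the CFL pumping lemma, s = uvxyz for some u, v, x, y, z with |vxy| ≤ p, |vy| ≥ 1, and uv^i xy^i z ∈ L for every i ≥ 0.
All symbols are a's, so only lengths matter: let k = |vy|, with 1 ≤ k ≤ |vxy| ≤ p.

Take i = 2: |uv²xy²z| = p² + k, and p² < p² + k ≤ p² + p < (p + 1)².
So the length lies strictly between consecutive squares and is not a perfect square; uv²xy²z ∉ L.

This contradicts the CFL pumping lemma, which requires uv^i xy^i z ∈ L for all i ≥ 0.
Hence L = {a^(n²) : n ≥ 0} is not context-free. ∎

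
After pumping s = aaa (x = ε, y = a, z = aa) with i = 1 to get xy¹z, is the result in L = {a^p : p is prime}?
Yes

xy¹z = ε · a · aa = aaa.
aaa has length 3, which is prime, so it is in L.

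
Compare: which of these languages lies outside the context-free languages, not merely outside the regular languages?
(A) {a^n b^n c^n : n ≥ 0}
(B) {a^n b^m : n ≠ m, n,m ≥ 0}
(A) {a^n b^n c^n : n ≥ 0}

(A) {a^n b^n c^n : n ≥ 0} requires the CFL pumping lemma.

- {a^n b^m : n ≠ m, n,m ≥ 0} is context-free (but not regular)
  • Can be shown non-regular with the regular pumping lemma
  • After pumping a's, we can make n = m

- {a^n b^n c^n : n ≥ 0} is NOT context-free
  • Requires the CFL pumping lemma to prove
  • Cannot maintain three equal counts simultaneously

The CFL pumping lemma is "stronger" in that it can prove non-membership
in the larger class of context-free languages.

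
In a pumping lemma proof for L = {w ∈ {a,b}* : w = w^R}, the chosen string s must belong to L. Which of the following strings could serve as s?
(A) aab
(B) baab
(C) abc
(B) baab

The pumping lemma is applied to a string s that lies in L, so first check membership of each option:
- (A) aab reversed is baa ≠ aab, so it is not a palindrome and is not in L ✗
- (B) baab reversed is baab, the same string, so it is a palindrome and is in L ✓
- (C) abc reversed is cba ≠ abc, so it is not a palindrome and is not in L ✗

Only (B) baab is in L, so it is the only candidate that could play the role of s.
(In a complete proof one picks s in terms of the pumping length p so that |s| ≥ p is guaranteed; a fixed string like baab illustrates the shape of such an s.)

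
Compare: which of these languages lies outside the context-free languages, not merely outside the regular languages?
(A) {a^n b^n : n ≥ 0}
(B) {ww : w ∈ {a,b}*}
(B) {ww : w ∈ {a,b}*}

(B) {ww : w ∈ {a,b}*} requires the CFL pumping lemma.

- {a^n b^n : n ≥ 0} is context-free (but not regular)
  • Can be shown non-regular with the regular pumping lemma
  • After pumping, the number of a's and b's become unequal

- {ww : w ∈ {a,b}*} is NOT context-free
  • Requires the CFL pumping lemma to prove
  • Even a PDA cannot compare two arbitrary halves symbol by symbol; CFL pumping on a^p b^p a^p b^p fails

The CFL pumping lemma is "stronger" in that it can prove non-membership
in the larger class of context-free languages.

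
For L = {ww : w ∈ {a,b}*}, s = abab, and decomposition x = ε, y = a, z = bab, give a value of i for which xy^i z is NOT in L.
i = 3

xy³z = ε · aaa · bab = aaabab; aaabab has length 6; its halves are aaa and bab, which differ, so it is not in L.
(Other choices also work, e.g. i = 0, 2; only i = 1 is guaranteed to stay in L since xy¹z = s.)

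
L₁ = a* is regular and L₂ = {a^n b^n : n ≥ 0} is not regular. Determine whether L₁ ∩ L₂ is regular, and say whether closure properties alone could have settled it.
Yes — L₁ ∩ L₂ is regular.

A string of a* contains no b's, and the only string of {a^n b^n} with no b's is ε (n = 0). So L₁ ∩ L₂ = {ε}, a finite language, which is regular.

Note that the bare facts "L₁ regular, L₂ non-regular" do not settle the question by themselves: the closure of regular languages under ∪, ∩, complement and difference applies only when BOTH operands are regular. With a non-regular operand the result can come out regular or non-regular depending on the specific languages, so one has to work out L₁ ∩ L₂ for this particular pair, as above.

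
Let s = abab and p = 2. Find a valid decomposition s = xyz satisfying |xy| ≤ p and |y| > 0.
x = 'a', y = 'b', z = 'ab'

For s = abab and p = 2, one valid decomposition is:
- x = 'a' (length 1)
- y = 'b' (length 1)
- z = 'ab' (length 2)

Verification:
- xyz = 'a' + 'b' + 'ab' = abab ✓
- |xy| = 2 ≤ 2 ✓
- |y| = 1 > 0 ✓

All pumping lemma constraints are satisfied.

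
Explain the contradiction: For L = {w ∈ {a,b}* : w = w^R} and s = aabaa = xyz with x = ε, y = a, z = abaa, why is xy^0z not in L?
xy⁰z = abaa ∉ L

Pumping with i = 0 replaces y = a by y⁰ = ε:
- Original: s = xyz = aabaa; aabaa reversed is aabaa, the same string, so it is a palindrome and is in L
- Pumped: xy⁰z = ε · ε · abaa = abaa
- abaa reversed is aaba ≠ abaa, so it is not a palindrome and is not in L

The pumping lemma would require xy⁰z ∈ L, so this decomposition yields a contradiction.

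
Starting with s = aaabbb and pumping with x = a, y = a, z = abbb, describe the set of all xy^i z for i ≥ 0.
{xy^i z : i ≥ 0} = {a^(2+i) b^3 : i ≥ 0} = {aabbb, aaabbb, aaaabbb, ...}

With x = a, y = a, z = abbb: Starting with aaabbb and pumping the second 'a', we get strings with 2+i a's followed by 3 b's for i = 0, 1, 2, ...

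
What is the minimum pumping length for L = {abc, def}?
p = 4

For a finite language L, the pumping lemma holds vacuously if p > max|s| for s ∈ L.

The longest string in L = {abc, def} has length 3.
If p = 4, then no string s ∈ L has |s| ≥ p, so the condition is vacuously true.

The minimum pumping length is p = 4.

Why no smaller p works: for any p ≤ 3, the longest string s ∈ L has |s| = 3 ≥ p, so it would
have to be pumpable; but pumping up (i = 2, 3, ...) produces ever longer strings, which cannot all lie in the
finite language L. So the pumping property fails for every p ≤ 3.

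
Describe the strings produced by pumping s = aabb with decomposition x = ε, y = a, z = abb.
{xy^i z : i ≥ 0} = {a^(i+1) b^2 : i ≥ 0} = {abb, aabb, aaabb, ...}

With x = ε, y = a, z = abb: Starting with aabb and pumping the first 'a' (z = abb keeps the second 'a'), we get strings with i+1 a's followed by 2 b's for i = 0, 1, 2, ...; note bb is not produced because z always contributes one a.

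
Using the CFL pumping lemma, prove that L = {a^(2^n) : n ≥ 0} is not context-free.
Assume for contradiction that L is context-free, and let p ≥ 1 be the pumping length given by the pumping lemma for CFLs.
Choose s = a^(2^p). Then s ∈ L and |s| = 2^p ≥ p.
By the CFL pumping lemma, s = uvxyz for some u, v, x, y, z with |vxy| ≤ p, |vy| ≥ 1, and uv^i xy^i z ∈ L for every i ≥ 0.
All symbols are a's, so only lengths matter: let k = |vy|, with 1 ≤ k ≤ |vxy| ≤ p < 2^p.

Take i = 2: |uv²xy²z| = 2^p + k, and 2^p < 2^p + k < 2^p + 2^p = 2^(p+1).
So the length lies strictly between consecutive powers of two and is not a power of 2; uv²xy²z ∉ L.

This contradicts the CFL pumping lemma, which requires uv^i xy^i z ∈ L for all i ≥ 0.
Hence L = {a^(2^n) : n ≥ 0} is not context-free. ∎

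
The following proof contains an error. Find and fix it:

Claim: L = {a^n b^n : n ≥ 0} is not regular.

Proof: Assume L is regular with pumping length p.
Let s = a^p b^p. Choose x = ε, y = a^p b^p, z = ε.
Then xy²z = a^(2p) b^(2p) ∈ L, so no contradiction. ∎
Error: The decomposition violates |xy| ≤ p. With y = a^p b^p, |xy| = |y| = 2p > p. (The proof also miscomputes xy²z, which would be a^p b^p a^p b^p rather than a^(2p) b^(2p), and it wrongly treats one harmless decomposition as settling the matter — the prover does not get to choose the decomposition.)

Correction: The pumping lemma requires |xy| ≤ p, and the argument must handle every decomposition satisfying |xy| ≤ p, |y| ≥ 1. Since s starts with p a's, any such y consists only of a's, say y = a^k with k ≥ 1. Then xy²z = a^(p+k) b^p has unequal numbers of a's and b's, so xy²z ∉ L — the required contradiction.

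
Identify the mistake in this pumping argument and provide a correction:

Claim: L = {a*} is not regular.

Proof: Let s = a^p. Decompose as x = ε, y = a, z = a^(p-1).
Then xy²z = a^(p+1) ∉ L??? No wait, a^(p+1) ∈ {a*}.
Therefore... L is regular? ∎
Error: The proof attempts to show a*  is not regular, but a* IS regular!

Correction: a* is a regular language (recognized by a simple DFA with one accepting state and self-loop on 'a'). The pumping lemma can only prove non-regularity, not regularity. For regular languages, pumping always works.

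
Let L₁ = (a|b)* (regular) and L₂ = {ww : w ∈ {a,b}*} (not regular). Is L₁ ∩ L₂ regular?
No — L₁ ∩ L₂ is not regular.

(a|b)* is all strings over {a,b}, so L₁ ∩ L₂ = {ww : w ∈ {a,b}*} = L₂ itself, which is not regular (pump s = a^p b a^p b).

Note that the bare facts "L₁ regular, L₂ non-regular" do not settle the question by themselves: the closure of regular languages under ∪, ∩, complement and difference applies only when BOTH operands are regular. With a non-regular operand the result can come out regular or non-regular depending on the specific languages, so one has to work out L₁ ∩ L₂ for this particular pair, as above.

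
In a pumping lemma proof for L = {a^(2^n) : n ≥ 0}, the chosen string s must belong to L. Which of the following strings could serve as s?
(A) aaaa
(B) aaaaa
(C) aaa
(A) aaaa

The pumping lemma is applied to a string s that lies in L, so first check membership of each option:
- (A) aaaa has length 4 = 2^2, so it is in L ✓
- (B) aaaaa has length 5, strictly between 2^2 = 4 and 2^3 = 8, so it is not in L ✗
- (C) aaa has length 3, strictly between 2^1 = 2 and 2^2 = 4, so it is not in L ✗

Only (A) aaaa is in L, so it is the only candidate that could play the role of s.
(In a complete proof one picks s in terms of the pumping length p so that |s| ≥ p is guaranteed; a fixed string like aaaa illustrates the shape of such an s.)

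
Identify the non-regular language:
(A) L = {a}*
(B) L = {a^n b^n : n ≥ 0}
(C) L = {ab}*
(B) {a^n b^n : n ≥ 0}

(B) L = {a^n b^n : n ≥ 0} is NOT regular.

The pumping lemma can be used to prove this:
After pumping, the number of a's and b's become unequal

The other languages are regular because they can be recognized by finite automata.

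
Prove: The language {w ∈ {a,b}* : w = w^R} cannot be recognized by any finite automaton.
Assume for contradiction that L is regular, and let p ≥ 1 be the pumping length given by the pumping lemma.
Choose s = a^p b a^p. Then s ∈ L (it reads the same in both directions) and |s| = 2p + 1 ≥ p.
By the pumping lemma, s = xyz for some x, y, z with |xy| ≤ p, |y| ≥ 1, and xy^i z ∈ L for every i ≥ 0.
Since |xy| ≤ p and the first p symbols of s are all a's, y = a^k for some k with 1 ≤ k ≤ p.

Take i = 0: xy⁰z = a^(p − k) b a^p.
Its reversal is a^p b a^(p − k). These differ because the block of a's before the unique b has length p − k in one and p in the other, and p − k ≠ p since k ≥ 1. So xy⁰z is not a palindrome, i.e. xy⁰z ∉ L.

This contradicts the pumping lemma, which requires xy^i z ∈ L for all i ≥ 0.
Hence L = {w ∈ {a,b}* : w = w^R} is not regular. ∎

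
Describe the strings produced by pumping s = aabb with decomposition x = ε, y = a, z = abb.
{xy^i z : i ≥ 0} = {a^(i+1) b^2 : i ≥ 0} = {abb, aabb, aaabb, ...}

With x = ε, y = a, z = abb: Starting with aabb and pumping the first 'a' (z = abb keeps the second 'a'), we get strings with i+1 a's followed by 2 b's for i = 0, 1, 2, ...; note bb is not produced because z always contributes one a.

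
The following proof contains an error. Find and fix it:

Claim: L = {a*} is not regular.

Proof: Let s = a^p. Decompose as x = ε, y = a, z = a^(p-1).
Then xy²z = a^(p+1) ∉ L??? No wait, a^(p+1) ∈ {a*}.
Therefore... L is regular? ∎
Error: The proof attempts to show a*  is not regular, but a* IS regular!

Correction: a* is a regular language (recognized by a simple DFA with one accepting state and self-loop on 'a'). The pumping lemma can only prove non-regularity, not regularity. For regular languages, pumping always works.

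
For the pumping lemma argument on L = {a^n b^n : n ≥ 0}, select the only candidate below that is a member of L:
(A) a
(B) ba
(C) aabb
(C) aabb

The pumping lemma is applied to a string s that lies in L, so first check membership of each option:
- (A) a has 1 a's and 0 b's; 1 ≠ 0, so it is not in L ✗
- (B) ba has an a after a b, so it is not of the form a^n b^n and is not in L ✗
- (C) aabb = a^2 b^2 has equal counts (2 = 2), so it is in L ✓

Only (C) aabb is in L, so it is the only candidate that could play the role of s.
(In a complete proof one picks s in terms of the pumping length p so that |s| ≥ p is guaranteed; a fixed string like aabb illustrates the shape of such an s.)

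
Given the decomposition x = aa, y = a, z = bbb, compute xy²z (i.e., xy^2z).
aaaabbb

Given x = 'aa', y = 'a', z = 'bbb' and i = 2:

xy^2z = x + y·y·...·y (2 times) + z
       = 'aa' + 'a'^2 + 'bbb'
       = 'aa' + 'aa' + 'bbb'
       = 'aaaabbb'

The pumped string is 'aaaabbb' with length 7.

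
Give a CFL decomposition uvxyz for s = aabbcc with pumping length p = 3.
u='aa', v='b', x='b', y='c', z='c'

For s = aabbcc with pumping length p = 3:

One valid decomposition:
- u = 'aa'
- v = 'b'
- x = 'b'
- y = 'c'
- z = 'c'

Verification:
- uvxyz = 'aa' + 'b' + 'b' + 'c' + 'c' = aabbcc ✓
- |vxy| = |'bbc'| = 3 ≤ 3 ✓
- |vy| = |'bc'| = 2 > 0 ✓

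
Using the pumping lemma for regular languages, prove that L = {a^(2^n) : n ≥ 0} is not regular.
Assume for contradiction that L is regular, and let p ≥ 1 be the pumping length given by the pumping lemma.
Choose s = a^(2^p). Then s ∈ L and |s| = 2^p ≥ p.
By the pumping lemma, s = xyz for some x, y, z with |xy| ≤ p, |y| ≥ 1, and xy^i z ∈ L for every i ≥ 0.
Here y = a^k for some k with 1 ≤ k ≤ |xy| ≤ p, and p < 2^p.

Take i = 2: |xy²z| = 2^p + k.
Now 2^p < 2^p + k ≤ 2^p + p < 2^p + 2^p = 2^(p+1).
So |xy²z| lies strictly between the consecutive powers of two 2^p and 2^(p+1), hence is not a power of 2, and xy²z ∉ L.

This contradicts the pumping lemma, which requires xy^i z ∈ L for all i ≥ 0.
Hence L = {a^(2^n) : n ≥ 0} is not regular. ∎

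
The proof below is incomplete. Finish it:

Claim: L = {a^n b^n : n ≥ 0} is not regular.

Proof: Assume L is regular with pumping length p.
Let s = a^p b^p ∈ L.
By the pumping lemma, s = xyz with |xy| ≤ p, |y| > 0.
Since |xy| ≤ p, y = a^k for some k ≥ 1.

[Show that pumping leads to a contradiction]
Consider xy²z = a^(p+k) b^p.

Since k ≥ 1, we have p + k > p.
So xy²z has more a's than b's: (p+k) a's vs p b's.
This means xy²z ∉ L because a^n b^n requires equal counts.

This contradicts the pumping lemma which states xy²z ∈ L.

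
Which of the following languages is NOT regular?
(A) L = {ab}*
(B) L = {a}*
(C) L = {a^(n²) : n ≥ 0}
(C) {a^(n²) : n ≥ 0}

(C) L = {a^(n²) : n ≥ 0} is NOT regular.

The pumping lemma can be used to prove this:
After pumping, length is no longer a perfect square

The other languages are regular because they can be recognized by finite automata.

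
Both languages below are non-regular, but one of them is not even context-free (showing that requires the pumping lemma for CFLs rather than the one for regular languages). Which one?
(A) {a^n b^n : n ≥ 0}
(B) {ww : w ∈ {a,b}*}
(B) {ww : w ∈ {a,b}*}

(B) {ww : w ∈ {a,b}*} requires the CFL pumping lemma.

- {a^n b^n : n ≥ 0} is context-free (but not regular)
  • Can be shown non-regular with the regular pumping lemma
  • After pumping, the number of a's and b's become unequal

- {ww : w ∈ {a,b}*} is NOT context-free
  • Requires the CFL pumping lemma to prove
  • Even a PDA cannot compare two arbitrary halves symbol by symbol; CFL pumping on a^p b^p a^p b^p fails

The CFL pumping lemma is "stronger" in that it can prove non-membership
in the larger class of context-free languages.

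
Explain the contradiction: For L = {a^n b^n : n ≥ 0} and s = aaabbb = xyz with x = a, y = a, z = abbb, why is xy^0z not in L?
xy⁰z = aabbb ∉ L

Pumping with i = 0 replaces y = a by y⁰ = ε:
- Original: s = xyz = aaabbb; aaabbb = a^3 b^3 has equal counts (3 = 3), so it is in L
- Pumped: xy⁰z = a · ε · abbb = aabbb
- aabbb has 2 a's and 3 b's; 2 ≠ 3, so it is not in L

The pumping lemma would require xy⁰z ∈ L, so this decomposition yields a contradiction.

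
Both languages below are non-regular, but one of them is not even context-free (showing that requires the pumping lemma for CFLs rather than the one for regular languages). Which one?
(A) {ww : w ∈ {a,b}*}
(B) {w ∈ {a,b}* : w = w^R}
(A) {ww : w ∈ {a,b}*}

(A) {ww : w ∈ {a,b}*} requires the CFL pumping lemma.

- {w ∈ {a,b}* : w = w^R} is context-free (but not regular)
  • Can be shown non-regular with the regular pumping lemma
  • After pumping, the string is no longer symmetric

- {ww : w ∈ {a,b}*} is NOT context-free
  • Requires the CFL pumping lemma to prove
  • Cannot verify equality of two arbitrary substrings

The CFL pumping lemma is "stronger" in that it can prove non-membership
in the larger class of context-free languages.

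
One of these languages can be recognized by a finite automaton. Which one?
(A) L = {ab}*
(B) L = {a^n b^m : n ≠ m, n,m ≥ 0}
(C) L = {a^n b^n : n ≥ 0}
(A) {ab}*

(A) L = {ab}* is regular.

This can be recognized by a finite automaton (DFA/NFA).
Regular expressions like {ab}* define regular languages.

The other choices are not regular:
- {a^n b^m : n ≠ m, n,m ≥ 0}: After pumping a's, we can make n = m
- {a^n b^n : n ≥ 0}: After pumping, the number of a's and b's become unequal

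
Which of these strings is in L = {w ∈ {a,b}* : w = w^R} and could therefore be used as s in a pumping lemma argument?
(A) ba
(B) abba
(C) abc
(B) abba

The pumping lemma is applied to a string s that lies in L, so first check membership of each option:
- (A) ba reversed is ab ≠ ba, so it is not a palindrome and is not in L ✗
- (B) abba reversed is abba, the same string, so it is a palindrome and is in L ✓
- (C) abc reversed is cba ≠ abc, so it is not a palindrome and is not in L ✗

Only (B) abba is in L, so it is the only candidate that could play the role of s.
(In a complete proof one picks s in terms of the pumping length p so that |s| ≥ p is guaranteed; a fixed string like abba illustrates the shape of such an s.)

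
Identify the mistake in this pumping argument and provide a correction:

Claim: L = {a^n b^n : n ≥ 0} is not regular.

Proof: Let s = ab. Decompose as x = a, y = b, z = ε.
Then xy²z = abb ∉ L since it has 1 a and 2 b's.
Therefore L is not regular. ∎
Error: The string s = ab might be shorter than the pumping length p.

Correction: Choose s = a^p b^p to ensure |s| ≥ p. Also, the decomposition is wrong: with |xy| ≤ p, y cannot include b's when s starts with p a's.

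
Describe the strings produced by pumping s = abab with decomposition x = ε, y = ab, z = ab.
{xy^i z : i ≥ 0} = {(ab)^(i+1) : i ≥ 0} = {ab, abab, ababab, ...}

With x = ε, y = ab, z = ab: Pumping 'ab' gives strings of alternating a's and b's.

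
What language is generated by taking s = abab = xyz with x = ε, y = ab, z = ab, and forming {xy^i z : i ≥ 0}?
{xy^i z : i ≥ 0} = {(ab)^(i+1) : i ≥ 0} = {ab, abab, ababab, ...}

With x = ε, y = ab, z = ab: Pumping 'ab' gives strings of alternating a's and b's.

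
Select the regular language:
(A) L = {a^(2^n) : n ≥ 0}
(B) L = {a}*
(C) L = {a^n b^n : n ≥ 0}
(B) {a}*

(B) L = {a}* is regular.

This can be recognized by a finite automaton (DFA/NFA).
Regular expressions like {a}* define regular languages.

The other choices are not regular:
- {a^n b^n : n ≥ 0}: After pumping, the number of a's and b's become unequal
- {a^(2^n) : n ≥ 0}: After pumping, length is no longer a power of 2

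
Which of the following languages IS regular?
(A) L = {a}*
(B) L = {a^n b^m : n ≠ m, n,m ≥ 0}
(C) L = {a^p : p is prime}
(A) {a}*

(A) L = {a}* is regular.

This can be recognized by a finite automaton (DFA/NFA).
Regular expressions like {a}* define regular languages.

The other choices are not regular:
- {a^p : p is prime}: After pumping, the length becomes composite
- {a^n b^m : n ≠ m, n,m ≥ 0}: After pumping a's, we can make n = m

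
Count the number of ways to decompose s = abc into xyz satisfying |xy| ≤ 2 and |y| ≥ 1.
3

For s = 'abc' with pumping length p = 2:

Constraints: |xy| ≤ 2, |y| > 0

Valid decompositions (|xy| ≤ p, |y| ≥ 1):
  • x='', y='a', z='bc'
  • x='a', y='b', z='c'
  • x='', y='ab', z='c'

Total count: 3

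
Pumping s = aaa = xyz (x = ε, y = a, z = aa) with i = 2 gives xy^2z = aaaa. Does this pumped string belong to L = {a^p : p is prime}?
No

xy²z = ε · aa · aa = aaaa.
aaaa has length 4 = 2 × 2, which is not prime, so it is not in L.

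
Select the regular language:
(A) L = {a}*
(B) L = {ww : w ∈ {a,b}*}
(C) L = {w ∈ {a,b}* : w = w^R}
(A) {a}*

(A) L = {a}* is regular.

This can be recognized by a finite automaton (DFA/NFA).
Regular expressions like {a}* define regular languages.

The other choices are not regular:
- {ww : w ∈ {a,b}*}: After pumping, the two halves no longer match
- {w ∈ {a,b}* : w = w^R}: After pumping, the string is no longer symmetric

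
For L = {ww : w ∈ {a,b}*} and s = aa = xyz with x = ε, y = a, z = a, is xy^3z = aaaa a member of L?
Yes

xy³z = ε · aaa · a = aaaa.
aaaa splits into halves aa · aa, which are equal, so it is in L (w = aa).
(A single pumped string landing in L is not a contradiction by itself; a non-regularity proof needs some i for which xy^i z ∉ L, for every admissible decomposition.)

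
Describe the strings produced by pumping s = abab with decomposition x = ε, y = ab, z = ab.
{xy^i z : i ≥ 0} = {(ab)^(i+1) : i ≥ 0} = {ab, abab, ababab, ...}

With x = ε, y = ab, z = ab: Pumping 'ab' gives strings of alternating a's and b's.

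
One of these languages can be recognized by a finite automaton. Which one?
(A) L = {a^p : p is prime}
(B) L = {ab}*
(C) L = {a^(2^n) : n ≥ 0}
(B) {ab}*

(B) L = {ab}* is regular.

This can be recognized by a finite automaton (DFA/NFA).
Regular expressions like {ab}* define regular languages.

The other choices are not regular:
- {a^p : p is prime}: After pumping, the length becomes composite
- {a^(2^n) : n ≥ 0}: After pumping, length is no longer a power of 2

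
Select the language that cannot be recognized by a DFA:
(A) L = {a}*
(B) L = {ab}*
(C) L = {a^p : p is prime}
(C) {a^p : p is prime}

(C) L = {a^p : p is prime} is NOT regular.

The pumping lemma can be used to prove this:
After pumping, the length becomes composite

The other languages are regular because they can be recognized by finite automata.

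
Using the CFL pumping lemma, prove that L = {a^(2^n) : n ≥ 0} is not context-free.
Assume for contradiction that L is context-free, and let p ≥ 1 be the pumping length given by the pumping lemma for CFLs.
Choose s = a^(2^p). Then s ∈ L and |s| = 2^p ≥ p.
By the CFL pumping lemma, s = uvxyz for some u, v, x, y, z with |vxy| ≤ p, |vy| ≥ 1, and uv^i xy^i z ∈ L for every i ≥ 0.
All symbols are a's, so only lengths matter: let k = |vy|, with 1 ≤ k ≤ |vxy| ≤ p < 2^p.

Take i = 2: |uv²xy²z| = 2^p + k, and 2^p < 2^p + k < 2^p + 2^p = 2^(p+1).
So the length lies strictly between consecutive powers of two and is not a power of 2; uv²xy²z ∉ L.

This contradicts the CFL pumping lemma, which requires uv^i xy^i z ∈ L for all i ≥ 0.
Hence L = {a^(2^n) : n ≥ 0} is not context-free. ∎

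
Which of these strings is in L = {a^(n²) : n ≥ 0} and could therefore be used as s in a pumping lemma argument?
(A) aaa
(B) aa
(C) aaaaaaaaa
(C) aaaaaaaaa

The pumping lemma is applied to a string s that lies in L, so first check membership of each option:
- (A) aaa has length 3, strictly between 1² = 1 and 2² = 4, so it is not in L ✗
- (B) aa has length 2, strictly between 1² = 1 and 2² = 4, so it is not in L ✗
- (C) aaaaaaaaa has length 9 = 3², a perfect square, so it is in L ✓

Only (C) aaaaaaaaa is in L, so it is the only candidate that could play the role of s.
(In a complete proof one picks s in terms of the pumping length p so that |s| ≥ p is guaranteed; a fixed string like aaaaaaaaa illustrates the shape of such an s.)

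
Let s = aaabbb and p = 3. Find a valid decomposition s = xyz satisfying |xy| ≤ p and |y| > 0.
x = 'a', y = 'a', z = 'abbb'

For s = aaabbb and p = 3, one valid decomposition is:
- x = 'a' (length 1)
- y = 'a' (length 1)
- z = 'abbb' (length 4)

Verification:
- xyz = 'a' + 'a' + 'abbb' = aaabbb ✓
- |xy| = 2 ≤ 3 ✓
- |y| = 1 > 0 ✓

All pumping lemma constraints are satisfied.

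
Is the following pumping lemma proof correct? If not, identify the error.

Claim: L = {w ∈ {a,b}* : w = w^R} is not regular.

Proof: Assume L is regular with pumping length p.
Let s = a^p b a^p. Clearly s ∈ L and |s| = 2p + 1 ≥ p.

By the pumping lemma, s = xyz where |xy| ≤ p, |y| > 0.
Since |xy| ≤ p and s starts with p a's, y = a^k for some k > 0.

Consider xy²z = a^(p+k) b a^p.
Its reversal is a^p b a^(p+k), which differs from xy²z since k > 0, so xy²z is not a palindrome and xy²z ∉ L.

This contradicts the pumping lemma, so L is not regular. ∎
The proof is correct.

This proof is valid because:
1. s = a^p b a^p is in L and is chosen in terms of p, so |s| ≥ p holds for every p
2. The decomposition analysis is correct: |xy| ≤ p forces y to lie inside the leading a's
3. The contradiction is valid: a^(p+k) b a^p has more a's before the b than after it, so it is not a palindrome
4. The conclusion follows logically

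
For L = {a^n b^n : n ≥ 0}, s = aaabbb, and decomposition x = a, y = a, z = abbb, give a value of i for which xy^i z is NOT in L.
i = 0

xy⁰z = a · ε · abbb = aabbb; aabbb has 2 a's and 3 b's; 2 ≠ 3, so it is not in L.
(Other choices also work, e.g. i = 2, 3; only i = 1 is guaranteed to stay in L since xy¹z = s.)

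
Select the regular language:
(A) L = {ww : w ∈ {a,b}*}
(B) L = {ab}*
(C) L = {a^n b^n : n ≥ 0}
(B) {ab}*

(B) L = {ab}* is regular.

This can be recognized by a finite automaton (DFA/NFA).
Regular expressions like {ab}* define regular languages.

The other choices are not regular:
- {ww : w ∈ {a,b}*}: After pumping, the two halves no longer match
- {a^n b^n : n ≥ 0}: After pumping, the number of a's and b's become unequal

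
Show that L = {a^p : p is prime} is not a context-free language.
Assume for contradiction that L is context-free, and let p ≥ 1 be the pumping length given by the pumping lemma for CFLs.
Choose a prime q with q ≥ p and let s = a^q. Then s ∈ L and |s| = q ≥ p.
By the CFL pumping lemma, s = uvxyz for some u, v, x, y, z with |vxy| ≤ p, |vy| ≥ 1, and uv^i xy^i z ∈ L for every i ≥ 0.
All symbols are a's, so only lengths matter: let k = |vy|, with 1 ≤ k ≤ p. Then |uv^i xy^i z| = q + (i − 1)k.

Take i = q + 1: the length is q + qk = q(k + 1).
Both factors satisfy q ≥ 2 and k + 1 ≥ 2, so q(k + 1) is composite and uv^(q+1) xy^(q+1) z ∉ L.

This contradicts the CFL pumping lemma, which requires uv^i xy^i z ∈ L for all i ≥ 0.
Hence L = {a^p : p is prime} is not context-free. ∎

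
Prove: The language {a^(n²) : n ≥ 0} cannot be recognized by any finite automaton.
Assume for contradiction that L is regular, and let p ≥ 1 be the pumping length given by the pumping lemma.
Choose s = a^(p²). Then s ∈ L and |s| = p² ≥ p.
By the pumping lemma, s = xyz for some x, y, z with |xy| ≤ p, |y| ≥ 1, and xy^i z ∈ L for every i ≥ 0.
Here y = a^k for some k with 1 ≤ k ≤ |xy| ≤ p.

Take i = 2: |xy²z| = p² + k.
Now p² < p² + k ≤ p² + p < p² + 2p + 1 = (p + 1)².
So |xy²z| lies strictly between the consecutive squares p² and (p + 1)², hence is not a perfect square, and xy²z ∉ L.

This contradicts the pumping lemma, which requires xy^i z ∈ L for all i ≥ 0.
Hence L = {a^(n²) : n ≥ 0} is not regular. ∎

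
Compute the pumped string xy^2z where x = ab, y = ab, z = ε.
ababab

Given x = 'ab', y = 'ab', z = '' and i = 2:

xy^2z = x + y·y·...·y (2 times) + z
       = 'ab' + 'ab'^2 + ''
       = 'ab' + 'abab' + ''
       = 'ababab'

The pumped string is 'ababab' with length 6.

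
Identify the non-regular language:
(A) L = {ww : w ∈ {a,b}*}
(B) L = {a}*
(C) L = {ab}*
(A) {ww : w ∈ {a,b}*}

(A) L = {ww : w ∈ {a,b}*} is NOT regular.

The pumping lemma can be used to prove this:
After pumping, the two halves no longer match

The other languages are regular because they can be recognized by finite automata.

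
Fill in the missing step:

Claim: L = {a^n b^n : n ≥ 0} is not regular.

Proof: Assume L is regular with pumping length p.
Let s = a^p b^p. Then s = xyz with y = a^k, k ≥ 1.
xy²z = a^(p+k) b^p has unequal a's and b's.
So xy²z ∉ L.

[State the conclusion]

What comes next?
This contradicts the pumping lemma for regular languages,
which guarantees xy^i z ∈ L for all i ≥ 0.

Since our assumption that L is regular leads to a contradiction,
we conclude that L = {a^n b^n : n ≥ 0} is NOT regular. ∎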